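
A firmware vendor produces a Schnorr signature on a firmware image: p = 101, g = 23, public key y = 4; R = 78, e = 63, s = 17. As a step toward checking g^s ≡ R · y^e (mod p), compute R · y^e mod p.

45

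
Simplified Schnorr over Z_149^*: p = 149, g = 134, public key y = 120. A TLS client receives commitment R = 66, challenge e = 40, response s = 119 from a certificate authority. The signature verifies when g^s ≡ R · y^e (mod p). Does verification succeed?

g^s mod p:
134^2 = 17956 ≡ 76
134^4 ≡ 76^2 = 5776 ≡ 114
134^8 ≡ 114^2 = 12996 ≡ 33
134^16 ≡ 33^2 = 1089 ≡ 46
134^32 ≡ 46^2 = 2116 ≡ 30
134^64 ≡ 30^2 = 900 ≡ 6
119 = 64 + 32 + 16 + 4 + 2 + 1, so 134^119 ≡ 6·30·46·114·76·134 ≡ 111 (mod 149)
R · y^e mod p:
120^2 = 14400 ≡ 96
120^4 ≡ 96^2 = 9216 ≡ 127
120^8 ≡ 127^2 = 16129 ≡ 37
120^16 ≡ 37^2 = 1369 ≡ 28
120^32 ≡ 28^2 = 784 ≡ 39
40 = 32 + 8, so 120^40 ≡ 39·37 ≡ 102 (mod 149)
66·102 = 6732 ≡ 27 (mod 149)
111 ≠ 27; the check fails.

fails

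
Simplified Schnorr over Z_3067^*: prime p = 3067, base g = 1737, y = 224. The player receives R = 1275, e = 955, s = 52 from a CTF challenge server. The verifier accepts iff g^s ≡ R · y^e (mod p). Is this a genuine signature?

forged

g^s mod p:
1737^2 = 3017169 ≡ 2308
1737^4 ≡ 2308^2 = 5326864 ≡ 2552
1737^8 ≡ 2552^2 = 6512704 ≡ 1463
1737^16 ≡ 1463^2 = 2140369 ≡ 2670
1737^32 ≡ 2670^2 = 7128900 ≡ 1192
52 = 32 + 16 + 4, so 1737^52 ≡ 1192·2670·2552 ≡ 406 (mod 3067)
R · y^e mod p:
224^2 = 50176 ≡ 1104
224^4 ≡ 1104^2 = 1218816 ≡ 1217
224^8 ≡ 1217^2 = 1481089 ≡ 2795
224^16 ≡ 2795^2 = 7812025 ≡ 376
224^32 ≡ 376^2 = 141376 ≡ 294
224^64 ≡ 294^2 = 86436 ≡ 560
224^128 ≡ 560^2 = 313600 ≡ 766
224^256 ≡ 766^2 = 586756 ≡ 959
224^512 ≡ 959^2 = 919681 ≡ 2648
955 = 512 + 256 + 128 + 32 + 16 + 8 + 2 + 1, so 224^955 ≡ 2648·959·766·294·376·2795·1104·224 ≡ 2151 (mod 3067)
1275·2151 = 2742525 ≡ 627 (mod 3067)
406 ≠ 627; the check fails.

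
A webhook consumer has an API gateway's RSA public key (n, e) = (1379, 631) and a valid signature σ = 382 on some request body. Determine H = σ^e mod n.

σ^2 ≡ 382^2 = 145924 ≡ 1129
σ^4 ≡ 1129^2 = 1274641 ≡ 445
σ^8 ≡ 445^2 = 198025 ≡ 828
σ^16 ≡ 828^2 = 685584 ≡ 221
σ^32 ≡ 221^2 = 48841 ≡ 576
σ^64 ≡ 576^2 = 331776 ≡ 816
σ^128 ≡ 816^2 = 665856 ≡ 1178
σ^256 ≡ 1178^2 = 1387684 ≡ 410
σ^512 ≡ 410^2 = 168100 ≡ 1241
631 = 512 + 64 + 32 + 16 + 4 + 2 + 1, so σ^631 ≡ 1241·816·576·221·445·1129·382 ≡ 186 (mod 1379)

186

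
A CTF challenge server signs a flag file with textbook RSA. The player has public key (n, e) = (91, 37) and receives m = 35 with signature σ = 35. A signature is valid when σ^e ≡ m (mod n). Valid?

σ^2 ≡ 35^2 = 1225 ≡ 42
σ^4 ≡ 42^2 = 1764 ≡ 35
σ^8 ≡ 35^2 = 1225 ≡ 42
σ^16 ≡ 42^2 = 1764 ≡ 35
σ^32 ≡ 35^2 = 1225 ≡ 42
37 = 32 + 4 + 1, so σ^37 ≡ 42·35·35 ≡ 35 (mod 91)
σ^37 mod 91 = 35 matches m.

yes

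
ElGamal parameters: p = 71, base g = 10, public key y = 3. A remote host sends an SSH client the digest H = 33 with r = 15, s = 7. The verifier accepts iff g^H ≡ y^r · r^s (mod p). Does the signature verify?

does not verify

Left side g^H mod p:
10^2 = 100 ≡ 29
10^4 ≡ 29^2 = 841 ≡ 60
10^8 ≡ 60^2 = 3600 ≡ 50
10^16 ≡ 50^2 = 2500 ≡ 15
10^32 ≡ 15^2 = 225 ≡ 12
33 = 32 + 1, so 10^33 ≡ 12·10 ≡ 49 (mod 71)
Right side y^r · r^s mod p:
3^2 = 9
3^4 ≡ 9^2 = 81 ≡ 10
3^8 ≡ 10^2 = 100 ≡ 29
15 = 8 + 4 + 2 + 1, so 3^15 ≡ 29·10·9·3 ≡ 20 (mod 71)
15^2 = 225 ≡ 12
15^4 ≡ 12^2 = 144 ≡ 2
7 = 4 + 2 + 1, so 15^7 ≡ 2·12·15 ≡ 5 (mod 71)
20·5 = 100 ≡ 29 (mod 71)
49 ≠ 29, so verification fails.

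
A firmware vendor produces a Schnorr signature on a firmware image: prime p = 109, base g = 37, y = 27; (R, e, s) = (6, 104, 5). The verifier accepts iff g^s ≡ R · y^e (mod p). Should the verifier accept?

g^s mod p:
37^2 = 1369 ≡ 61
37^4 ≡ 61^2 = 3721 ≡ 15
5 = 4 + 1, so 37^5 ≡ 15·37 ≡ 10 (mod 109)
R · y^e mod p:
27^2 = 729 ≡ 75
27^4 ≡ 75^2 = 5625 ≡ 66
27^8 ≡ 66^2 = 4356 ≡ 105
27^16 ≡ 105^2 = 11025 ≡ 16
27^32 ≡ 16^2 = 256 ≡ 38
27^64 ≡ 38^2 = 1444 ≡ 27
104 = 64 + 32 + 8, so 27^104 ≡ 27·38·105 ≡ 38 (mod 109)
6·38 = 228 ≡ 10 (mod 109)
10 ≡ 10 (mod 109); signature holds.

accept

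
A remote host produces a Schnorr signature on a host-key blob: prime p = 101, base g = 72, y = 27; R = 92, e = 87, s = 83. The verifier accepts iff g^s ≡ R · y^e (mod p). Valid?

no

g^s mod p:
72^2 = 5184 ≡ 33
72^4 ≡ 33^2 = 1089 ≡ 79
72^8 ≡ 79^2 = 6241 ≡ 80
72^16 ≡ 80^2 = 6400 ≡ 37
72^32 ≡ 37^2 = 1369 ≡ 56
72^64 ≡ 56^2 = 3136 ≡ 5
83 = 64 + 16 + 2 + 1, so 72^83 ≡ 5·37·33·72 ≡ 8 (mod 101)
R · y^e mod p:
27^2 = 729 ≡ 22
27^4 ≡ 22^2 = 484 ≡ 80
27^8 ≡ 80^2 = 6400 ≡ 37
27^16 ≡ 37^2 = 1369 ≡ 56
27^32 ≡ 56^2 = 3136 ≡ 5
27^64 ≡ 5^2 = 25
87 = 64 + 16 + 4 + 2 + 1, so 27^87 ≡ 25·56·80·22·27 ≡ 7 (mod 101)
92·7 = 644 ≡ 38 (mod 101)
8 ≠ 38; the check fails.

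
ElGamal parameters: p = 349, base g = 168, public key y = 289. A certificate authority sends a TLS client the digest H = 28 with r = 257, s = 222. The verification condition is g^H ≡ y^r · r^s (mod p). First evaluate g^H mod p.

322

Squares mod 349: 168^1≡168, 168^2≡304, 168^4≡280, 168^8≡224, 168^16≡269
28 = 16 + 8 + 4, so 168^28 ≡ 269·224·280 ≡ 322 (mod 349)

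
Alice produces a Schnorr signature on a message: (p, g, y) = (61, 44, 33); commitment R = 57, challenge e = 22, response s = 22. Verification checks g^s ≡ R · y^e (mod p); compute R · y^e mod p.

36

33^2 = 1089 ≡ 52
33^4 ≡ 52^2 = 2704 ≡ 20
33^8 ≡ 20^2 = 400 ≡ 34
33^16 ≡ 34^2 = 1156 ≡ 58
22 = 16 + 4 + 2, so 33^22 ≡ 58·20·52 ≡ 52 (mod 61)
R · y^e ≡ 57·52 = 2964 ≡ 36 (mod 61)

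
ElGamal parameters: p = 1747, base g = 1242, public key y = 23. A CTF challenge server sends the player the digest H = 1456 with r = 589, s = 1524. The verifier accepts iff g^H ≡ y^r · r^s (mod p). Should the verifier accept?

Left side g^H mod p:
1242^2 = 1542564 ≡ 1710
1242^4 ≡ 1710^2 = 2924100 ≡ 1369
1242^8 ≡ 1369^2 = 1874161 ≡ 1377
1242^16 ≡ 1377^2 = 1896129 ≡ 634
1242^32 ≡ 634^2 = 401956 ≡ 146
1242^64 ≡ 146^2 = 21316 ≡ 352
1242^128 ≡ 352^2 = 123904 ≡ 1614
1242^256 ≡ 1614^2 = 2604996 ≡ 219
1242^512 ≡ 219^2 = 47961 ≡ 792
1242^1024 ≡ 792^2 = 627264 ≡ 91
1456 = 1024 + 256 + 128 + 32 + 16, so 1242^1456 ≡ 91·219·1614·146·634 ≡ 931 (mod 1747)
Right side y^r · r^s mod p:
23^2 = 529
23^4 ≡ 529^2 = 279841 ≡ 321
23^8 ≡ 321^2 = 103041 ≡ 1715
23^16 ≡ 1715^2 = 2941225 ≡ 1024
23^32 ≡ 1024^2 = 1048576 ≡ 376
23^64 ≡ 376^2 = 141376 ≡ 1616
23^128 ≡ 1616^2 = 2611456 ≡ 1438
23^256 ≡ 1438^2 = 2067844 ≡ 1143
23^512 ≡ 1143^2 = 1306449 ≡ 1440
589 = 512 + 64 + 8 + 4 + 1, so 23^589 ≡ 1440·1616·1715·321·23 ≡ 927 (mod 1747)
589^2 = 346921 ≡ 1015
589^4 ≡ 1015^2 = 1030225 ≡ 1242
589^8 ≡ 1242^2 = 1542564 ≡ 1710
589^16 ≡ 1710^2 = 2924100 ≡ 1369
589^32 ≡ 1369^2 = 1874161 ≡ 1377
589^64 ≡ 1377^2 = 1896129 ≡ 634
589^128 ≡ 634^2 = 401956 ≡ 146
589^256 ≡ 146^2 = 21316 ≡ 352
589^512 ≡ 352^2 = 123904 ≡ 1614
589^1024 ≡ 1614^2 = 2604996 ≡ 219
1524 = 1024 + 256 + 128 + 64 + 32 + 16 + 4, so 589^1524 ≡ 219·352·146·634·1377·1369·1242 ≡ 1365 (mod 1747)
927·1365 = 1265355 ≡ 527 (mod 1747)
931 ≠ 527, so verification fails.

reject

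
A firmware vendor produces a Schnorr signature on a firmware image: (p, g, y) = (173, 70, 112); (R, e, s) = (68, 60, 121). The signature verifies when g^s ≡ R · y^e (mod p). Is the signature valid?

g^s mod p:
70^2 = 4900 ≡ 56
70^4 ≡ 56^2 = 3136 ≡ 22
70^8 ≡ 22^2 = 484 ≡ 138
70^16 ≡ 138^2 = 19044 ≡ 14
70^32 ≡ 14^2 = 196 ≡ 23
70^64 ≡ 23^2 = 529 ≡ 10
121 = 64 + 32 + 16 + 8 + 1, so 70^121 ≡ 10·23·14·138·70 ≡ 146 (mod 173)
R · y^e mod p:
112^2 = 12544 ≡ 88
112^4 ≡ 88^2 = 7744 ≡ 132
112^8 ≡ 132^2 = 17424 ≡ 124
112^16 ≡ 124^2 = 15376 ≡ 152
112^32 ≡ 152^2 = 23104 ≡ 95
60 = 32 + 16 + 8 + 4, so 112^60 ≡ 95·152·124·132 ≡ 109 (mod 173)
68·109 = 7412 ≡ 146 (mod 173)
146 ≡ 146 (mod 173); signature holds.

valid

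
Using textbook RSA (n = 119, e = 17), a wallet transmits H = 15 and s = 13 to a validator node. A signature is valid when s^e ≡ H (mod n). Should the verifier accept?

s^17 mod 119 = 13
s^17 mod 119 = 13, but H = 15.

reject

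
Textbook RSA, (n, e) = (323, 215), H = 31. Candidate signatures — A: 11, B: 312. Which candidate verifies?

Candidate A: Squares mod 323: 11^1≡11, 11^2≡121, 11^4≡106, 11^8≡254, 11^16≡239, 11^32≡273, 11^64≡239, 11^128≡273; 215 = 128 + 64 + 16 + 4 + 2 + 1, so 11^215 ≡ 273·239·239·106·121·11 ≡ 292 (mod 323)
Candidate B: Squares mod 323: 312^1≡312, 312^2≡121, 312^4≡106, 312^8≡254, 312^16≡239, 312^32≡273, 312^64≡239, 312^128≡273; 215 = 128 + 64 + 16 + 4 + 2 + 1, so 312^215 ≡ 273·239·239·106·121·312 ≡ 31 (mod 323)
  → matches H = 31

B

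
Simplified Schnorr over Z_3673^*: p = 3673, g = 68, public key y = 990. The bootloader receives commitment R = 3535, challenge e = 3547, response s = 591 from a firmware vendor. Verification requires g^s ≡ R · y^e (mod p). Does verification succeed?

passes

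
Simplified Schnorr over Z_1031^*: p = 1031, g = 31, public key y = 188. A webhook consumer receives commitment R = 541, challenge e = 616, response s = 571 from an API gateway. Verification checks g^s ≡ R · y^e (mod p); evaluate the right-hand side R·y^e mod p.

816

Squares mod 1031: 188^1≡188, 188^2≡290, 188^4≡589, 188^8≡505, 188^16≡368, 188^32≡363, 188^64≡832, 188^128≡423, 188^256≡566, 188^512≡746
616 = 512 + 64 + 32 + 8, so 188^616 ≡ 746·832·363·505 ≡ 32 (mod 1031)
R · y^e ≡ 541·32 = 17312 ≡ 816 (mod 1031)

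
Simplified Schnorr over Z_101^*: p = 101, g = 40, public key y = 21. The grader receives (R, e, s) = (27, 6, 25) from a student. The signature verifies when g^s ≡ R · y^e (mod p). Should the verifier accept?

accept

g^s mod p:
Squares mod 101: 40^1≡40, 40^2≡85, 40^4≡54, 40^8≡88, 40^16≡68
25 = 16 + 8 + 1, so 40^25 ≡ 68·88·40 ≡ 91 (mod 101)
R · y^e mod p:
Squares mod 101: 21^1≡21, 21^2≡37, 21^4≡56
6 = 4 + 2, so 21^6 ≡ 56·37 ≡ 52 (mod 101)
27·52 = 1404 ≡ 91 (mod 101)
91 ≡ 91 (mod 101); signature holds.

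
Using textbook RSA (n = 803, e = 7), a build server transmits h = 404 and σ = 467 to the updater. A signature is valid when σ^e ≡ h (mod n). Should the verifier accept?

Squares mod 803: σ^1≡467, σ^2≡476, σ^4≡130
7 = 4 + 2 + 1, so σ^7 ≡ 130·476·467 ≡ 399 (mod 803)
399 ≠ 404, so verification fails.

reject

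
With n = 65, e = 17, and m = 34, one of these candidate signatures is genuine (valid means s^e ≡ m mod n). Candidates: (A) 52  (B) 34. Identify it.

B

Candidate A: 52^17 mod 65 = 52
Candidate B: 34^17 mod 65 = 34
  → matches m = 34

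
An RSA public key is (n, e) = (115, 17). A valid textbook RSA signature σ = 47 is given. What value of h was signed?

σ^2 ≡ 47^2 = 2209 ≡ 24
σ^4 ≡ 24^2 = 576 ≡ 1
σ^8 ≡ 1^2 = 1
σ^16 ≡ 1^2 = 1
17 = 16 + 1, so σ^17 ≡ 1·47 ≡ 47 (mod 115)

47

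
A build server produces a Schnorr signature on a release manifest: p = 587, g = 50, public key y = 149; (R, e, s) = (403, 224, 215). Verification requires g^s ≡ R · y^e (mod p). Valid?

yes

g^s mod p:
50^2 = 2500 ≡ 152
50^4 ≡ 152^2 = 23104 ≡ 211
50^8 ≡ 211^2 = 44521 ≡ 496
50^16 ≡ 496^2 = 246016 ≡ 63
50^32 ≡ 63^2 = 3969 ≡ 447
50^64 ≡ 447^2 = 199809 ≡ 229
50^128 ≡ 229^2 = 52441 ≡ 198
215 = 128 + 64 + 16 + 4 + 2 + 1, so 50^215 ≡ 198·229·63·211·152·50 ≡ 474 (mod 587)
R · y^e mod p:
149^2 = 22201 ≡ 482
149^4 ≡ 482^2 = 232324 ≡ 459
149^8 ≡ 459^2 = 210681 ≡ 535
149^16 ≡ 535^2 = 286225 ≡ 356
149^32 ≡ 356^2 = 126736 ≡ 531
149^64 ≡ 531^2 = 281961 ≡ 201
149^128 ≡ 201^2 = 40401 ≡ 485
224 = 128 + 64 + 32, so 149^224 ≡ 485·201·531 ≡ 527 (mod 587)
403·527 = 212381 ≡ 474 (mod 587)
474 ≡ 474 (mod 587); signature holds.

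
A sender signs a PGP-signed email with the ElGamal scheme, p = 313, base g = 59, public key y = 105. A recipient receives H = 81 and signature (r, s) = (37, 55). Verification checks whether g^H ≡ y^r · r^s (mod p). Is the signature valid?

valid

Left side g^H mod p:
59^2 = 3481 ≡ 38
59^4 ≡ 38^2 = 1444 ≡ 192
59^8 ≡ 192^2 = 36864 ≡ 243
59^16 ≡ 243^2 = 59049 ≡ 205
59^32 ≡ 205^2 = 42025 ≡ 83
59^64 ≡ 83^2 = 6889 ≡ 3
81 = 64 + 16 + 1, so 59^81 ≡ 3·205·59 ≡ 290 (mod 313)
Right side y^r · r^s mod p:
105^2 = 11025 ≡ 70
105^4 ≡ 70^2 = 4900 ≡ 205
105^8 ≡ 205^2 = 42025 ≡ 83
105^16 ≡ 83^2 = 6889 ≡ 3
105^32 ≡ 3^2 = 9
37 = 32 + 4 + 1, so 105^37 ≡ 9·205·105 ≡ 291 (mod 313)
37^2 = 1369 ≡ 117
37^4 ≡ 117^2 = 13689 ≡ 230
37^8 ≡ 230^2 = 52900 ≡ 3
37^16 ≡ 3^2 = 9
37^32 ≡ 9^2 = 81
55 = 32 + 16 + 4 + 2 + 1, so 37^55 ≡ 81·9·230·117·37 ≡ 186 (mod 313)
291·186 = 54126 ≡ 290 (mod 313)
290 ≡ 290 (mod 313), so the signature is genuine.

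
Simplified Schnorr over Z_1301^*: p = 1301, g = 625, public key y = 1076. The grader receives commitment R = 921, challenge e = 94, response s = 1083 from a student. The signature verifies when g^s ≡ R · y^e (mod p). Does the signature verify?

g^s mod p:
625^2 = 390625 ≡ 325
625^4 ≡ 325^2 = 105625 ≡ 244
625^8 ≡ 244^2 = 59536 ≡ 991
625^16 ≡ 991^2 = 982081 ≡ 1127
625^32 ≡ 1127^2 = 1270129 ≡ 353
625^64 ≡ 353^2 = 124609 ≡ 1014
625^128 ≡ 1014^2 = 1028196 ≡ 406
625^256 ≡ 406^2 = 164836 ≡ 910
625^512 ≡ 910^2 = 828100 ≡ 664
625^1024 ≡ 664^2 = 440896 ≡ 1158
1083 = 1024 + 32 + 16 + 8 + 2 + 1, so 625^1083 ≡ 1158·353·1127·991·325·625 ≡ 830 (mod 1301)
R · y^e mod p:
1076^2 = 1157776 ≡ 1187
1076^4 ≡ 1187^2 = 1408969 ≡ 1287
1076^8 ≡ 1287^2 = 1656369 ≡ 196
1076^16 ≡ 196^2 = 38416 ≡ 687
1076^32 ≡ 687^2 = 471969 ≡ 1007
1076^64 ≡ 1007^2 = 1014049 ≡ 570
94 = 64 + 16 + 8 + 4 + 2, so 1076^94 ≡ 570·687·196·1287·1187 ≡ 169 (mod 1301)
921·169 = 155649 ≡ 830 (mod 1301)
830 ≡ 830 (mod 1301); signature holds.

verifies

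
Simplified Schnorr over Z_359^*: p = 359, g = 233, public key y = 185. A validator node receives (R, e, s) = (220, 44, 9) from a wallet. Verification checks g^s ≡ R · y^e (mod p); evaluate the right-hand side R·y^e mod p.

Squares mod 359: 185^1≡185, 185^2≡120, 185^4≡40, 185^8≡164, 185^16≡330, 185^32≡123
44 = 32 + 8 + 4, so 185^44 ≡ 123·164·40 ≡ 207 (mod 359)
R · y^e ≡ 220·207 = 45540 ≡ 306 (mod 359)

306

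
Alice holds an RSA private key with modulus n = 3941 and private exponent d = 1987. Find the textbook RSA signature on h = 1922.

1131

h^2 ≡ 1922^2 = 3694084 ≡ 1367
h^4 ≡ 1367^2 = 1868689 ≡ 655
h^8 ≡ 655^2 = 429025 ≡ 3397
h^16 ≡ 3397^2 = 11539609 ≡ 361
h^32 ≡ 361^2 = 130321 ≡ 268
h^64 ≡ 268^2 = 71824 ≡ 886
h^128 ≡ 886^2 = 784996 ≡ 737
h^256 ≡ 737^2 = 543169 ≡ 3252
h^512 ≡ 3252^2 = 10575504 ≡ 1801
h^1024 ≡ 1801^2 = 3243601 ≡ 158
1987 = 1024 + 512 + 256 + 128 + 64 + 2 + 1, so h^1987 ≡ 158·1801·3252·737·886·1367·1922 ≡ 1131 (mod 3941)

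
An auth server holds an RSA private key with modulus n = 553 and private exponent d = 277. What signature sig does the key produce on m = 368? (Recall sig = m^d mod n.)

403

m^277 mod 553 = 403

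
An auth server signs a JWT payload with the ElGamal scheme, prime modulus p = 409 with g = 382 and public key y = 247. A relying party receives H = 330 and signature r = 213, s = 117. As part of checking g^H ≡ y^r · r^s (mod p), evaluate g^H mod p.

284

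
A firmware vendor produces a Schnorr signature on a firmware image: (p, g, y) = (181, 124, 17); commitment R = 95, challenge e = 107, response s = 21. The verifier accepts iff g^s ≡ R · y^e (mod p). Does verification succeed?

g^s mod p:
124^2 = 15376 ≡ 172
124^4 ≡ 172^2 = 29584 ≡ 81
124^8 ≡ 81^2 = 6561 ≡ 45
124^16 ≡ 45^2 = 2025 ≡ 34
21 = 16 + 4 + 1, so 124^21 ≡ 34·81·124 ≡ 130 (mod 181)
R · y^e mod p:
17^2 = 289 ≡ 108
17^4 ≡ 108^2 = 11664 ≡ 80
17^8 ≡ 80^2 = 6400 ≡ 65
17^16 ≡ 65^2 = 4225 ≡ 62
17^32 ≡ 62^2 = 3844 ≡ 43
17^64 ≡ 43^2 = 1849 ≡ 39
107 = 64 + 32 + 8 + 2 + 1, so 17^107 ≡ 39·43·65·108·17 ≡ 32 (mod 181)
95·32 = 3040 ≡ 144 (mod 181)
130 ≠ 144; the check fails.

fails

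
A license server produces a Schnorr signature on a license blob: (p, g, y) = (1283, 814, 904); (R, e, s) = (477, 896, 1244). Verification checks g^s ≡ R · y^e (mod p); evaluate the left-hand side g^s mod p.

557

814^2 = 662596 ≡ 568
814^4 ≡ 568^2 = 322624 ≡ 591
814^8 ≡ 591^2 = 349281 ≡ 305
814^16 ≡ 305^2 = 93025 ≡ 649
814^32 ≡ 649^2 = 421201 ≡ 377
814^64 ≡ 377^2 = 142129 ≡ 999
814^128 ≡ 999^2 = 998001 ≡ 1110
814^256 ≡ 1110^2 = 1232100 ≡ 420
814^512 ≡ 420^2 = 176400 ≡ 629
814^1024 ≡ 629^2 = 395641 ≡ 477
1244 = 1024 + 128 + 64 + 16 + 8 + 4, so 814^1244 ≡ 477·1110·999·649·305·591 ≡ 557 (mod 1283)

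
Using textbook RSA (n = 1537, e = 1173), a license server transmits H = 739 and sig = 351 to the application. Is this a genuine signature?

sig^2 ≡ 351^2 = 123201 ≡ 241
sig^4 ≡ 241^2 = 58081 ≡ 1212
sig^8 ≡ 1212^2 = 1468944 ≡ 1109
sig^16 ≡ 1109^2 = 1229881 ≡ 281
sig^32 ≡ 281^2 = 78961 ≡ 574
sig^64 ≡ 574^2 = 329476 ≡ 558
sig^128 ≡ 558^2 = 311364 ≡ 890
sig^256 ≡ 890^2 = 792100 ≡ 545
sig^512 ≡ 545^2 = 297025 ≡ 384
sig^1024 ≡ 384^2 = 147456 ≡ 1441
1173 = 1024 + 128 + 16 + 4 + 1, so sig^1173 ≡ 1441·890·281·1212·351 ≡ 739 (mod 1537)
Since 739 equals the digest 739, verification succeeds.

genuine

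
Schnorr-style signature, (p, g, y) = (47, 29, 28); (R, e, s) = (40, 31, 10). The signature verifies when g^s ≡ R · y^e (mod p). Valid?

g^s mod p:
Squares mod 47: 29^1≡29, 29^2≡42, 29^4≡25, 29^8≡14
10 = 8 + 2, so 29^10 ≡ 14·42 ≡ 24 (mod 47)
R · y^e mod p:
Squares mod 47: 28^1≡28, 28^2≡32, 28^4≡37, 28^8≡6, 28^16≡36
31 = 16 + 8 + 4 + 2 + 1, so 28^31 ≡ 36·6·37·32·28 ≡ 6 (mod 47)
40·6 = 240 ≡ 5 (mod 47)
24 ≠ 5; the check fails.

no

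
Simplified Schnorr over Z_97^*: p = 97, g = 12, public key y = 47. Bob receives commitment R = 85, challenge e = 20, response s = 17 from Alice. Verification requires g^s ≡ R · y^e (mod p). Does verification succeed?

passes

g^s mod p:
12^2 = 144 ≡ 47
12^4 ≡ 47^2 = 2209 ≡ 75
12^8 ≡ 75^2 = 5625 ≡ 96
12^16 ≡ 96^2 = 9216 ≡ 1
17 = 16 + 1, so 12^17 ≡ 1·12 ≡ 12 (mod 97)
R · y^e mod p:
47^2 = 2209 ≡ 75
47^4 ≡ 75^2 = 5625 ≡ 96
47^8 ≡ 96^2 = 9216 ≡ 1
47^16 ≡ 1^2 = 1
20 = 16 + 4, so 47^20 ≡ 1·96 ≡ 96 (mod 97)
85·96 = 8160 ≡ 12 (mod 97)
12 ≡ 12 (mod 97); signature holds.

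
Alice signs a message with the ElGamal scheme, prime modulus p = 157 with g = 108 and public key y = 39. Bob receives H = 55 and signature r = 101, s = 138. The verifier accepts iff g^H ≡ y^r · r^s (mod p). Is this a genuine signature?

genuine

Left side g^H mod p:
108^2 = 11664 ≡ 46
108^4 ≡ 46^2 = 2116 ≡ 75
108^8 ≡ 75^2 = 5625 ≡ 130
108^16 ≡ 130^2 = 16900 ≡ 101
108^32 ≡ 101^2 = 10201 ≡ 153
55 = 32 + 16 + 4 + 2 + 1, so 108^55 ≡ 153·101·75·46·108 ≡ 101 (mod 157)
Right side y^r · r^s mod p:
39^2 = 1521 ≡ 108
39^4 ≡ 108^2 = 11664 ≡ 46
39^8 ≡ 46^2 = 2116 ≡ 75
39^16 ≡ 75^2 = 5625 ≡ 130
39^32 ≡ 130^2 = 16900 ≡ 101
39^64 ≡ 101^2 = 10201 ≡ 153
101 = 64 + 32 + 4 + 1, so 39^101 ≡ 153·101·46·39 ≡ 93 (mod 157)
101^2 = 10201 ≡ 153
101^4 ≡ 153^2 = 23409 ≡ 16
101^8 ≡ 16^2 = 256 ≡ 99
101^16 ≡ 99^2 = 9801 ≡ 67
101^32 ≡ 67^2 = 4489 ≡ 93
101^64 ≡ 93^2 = 8649 ≡ 14
101^128 ≡ 14^2 = 196 ≡ 39
138 = 128 + 8 + 2, so 101^138 ≡ 39·99·153 ≡ 99 (mod 157)
93·99 = 9207 ≡ 101 (mod 157)
101 ≡ 101 (mod 157), so the signature is genuine.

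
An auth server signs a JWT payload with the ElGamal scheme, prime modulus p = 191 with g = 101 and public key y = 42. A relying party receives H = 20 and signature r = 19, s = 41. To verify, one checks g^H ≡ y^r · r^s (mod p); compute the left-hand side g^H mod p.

69

101^2 = 10201 ≡ 78
101^4 ≡ 78^2 = 6084 ≡ 163
101^8 ≡ 163^2 = 26569 ≡ 20
101^16 ≡ 20^2 = 400 ≡ 18
20 = 16 + 4, so 101^20 ≡ 18·163 ≡ 69 (mod 191)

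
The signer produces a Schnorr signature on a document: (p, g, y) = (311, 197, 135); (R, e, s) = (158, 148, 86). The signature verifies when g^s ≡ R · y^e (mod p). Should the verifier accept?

accept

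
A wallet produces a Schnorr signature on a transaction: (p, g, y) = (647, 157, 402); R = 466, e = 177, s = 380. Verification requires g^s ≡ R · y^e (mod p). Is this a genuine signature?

g^s mod p:
Squares mod 647: 157^1≡157, 157^2≡63, 157^4≡87, 157^8≡452, 157^16≡499, 157^32≡553, 157^64≡425, 157^128≡112, 157^256≡251
380 = 256 + 64 + 32 + 16 + 8 + 4, so 157^380 ≡ 251·425·553·499·452·87 ≡ 338 (mod 647)
R · y^e mod p:
Squares mod 647: 402^1≡402, 402^2≡501, 402^4≡612, 402^8≡578, 402^16≡232, 402^32≡123, 402^64≡248, 402^128≡39
177 = 128 + 32 + 16 + 1, so 402^177 ≡ 39·123·232·402 ≡ 495 (mod 647)
466·495 = 230670 ≡ 338 (mod 647)
338 ≡ 338 (mod 647); signature holds.

genuine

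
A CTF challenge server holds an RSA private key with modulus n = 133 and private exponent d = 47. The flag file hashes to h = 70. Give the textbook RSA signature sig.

h^2 ≡ 70^2 = 4900 ≡ 112
h^4 ≡ 112^2 = 12544 ≡ 42
h^8 ≡ 42^2 = 1764 ≡ 35
h^16 ≡ 35^2 = 1225 ≡ 28
h^32 ≡ 28^2 = 784 ≡ 119
47 = 32 + 8 + 4 + 2 + 1, so h^47 ≡ 119·35·42·112·70 ≡ 21 (mod 133)

21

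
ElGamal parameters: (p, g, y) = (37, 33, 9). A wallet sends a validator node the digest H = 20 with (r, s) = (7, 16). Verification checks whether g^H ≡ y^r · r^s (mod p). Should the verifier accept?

Left side g^H mod p:
33^2 = 1089 ≡ 16
33^4 ≡ 16^2 = 256 ≡ 34
33^8 ≡ 34^2 = 1156 ≡ 9
33^16 ≡ 9^2 = 81 ≡ 7
20 = 16 + 4, so 33^20 ≡ 7·34 ≡ 16 (mod 37)
Right side y^r · r^s mod p:
9^2 = 81 ≡ 7
9^4 ≡ 7^2 = 49 ≡ 12
7 = 4 + 2 + 1, so 9^7 ≡ 12·7·9 ≡ 16 (mod 37)
7^2 = 49 ≡ 12
7^4 ≡ 12^2 = 144 ≡ 33
7^8 ≡ 33^2 = 1089 ≡ 16
7^16 ≡ 16^2 = 256 ≡ 34
16·34 = 544 ≡ 26 (mod 37)
16 ≠ 26, so verification fails.

reject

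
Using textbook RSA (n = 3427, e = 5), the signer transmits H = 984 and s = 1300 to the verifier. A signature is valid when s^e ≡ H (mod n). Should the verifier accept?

accept

s^2 ≡ 1300^2 = 1690000 ≡ 489
s^4 ≡ 489^2 = 239121 ≡ 2658
5 = 4 + 1, so s^5 ≡ 2658·1300 ≡ 984 (mod 3427)
Since 984 equals the digest 984, verification succeeds.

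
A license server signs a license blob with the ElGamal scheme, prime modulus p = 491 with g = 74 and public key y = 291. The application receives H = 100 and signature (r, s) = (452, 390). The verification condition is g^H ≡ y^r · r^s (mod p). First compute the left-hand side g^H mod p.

97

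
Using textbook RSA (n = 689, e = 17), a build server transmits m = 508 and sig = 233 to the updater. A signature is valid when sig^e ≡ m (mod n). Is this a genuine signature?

forged

Squares mod 689: sig^1≡233, sig^2≡547, sig^4≡183, sig^8≡417, sig^16≡261
17 = 16 + 1, so sig^17 ≡ 261·233 ≡ 181 (mod 689)
sig^17 mod 689 = 181, but m = 508.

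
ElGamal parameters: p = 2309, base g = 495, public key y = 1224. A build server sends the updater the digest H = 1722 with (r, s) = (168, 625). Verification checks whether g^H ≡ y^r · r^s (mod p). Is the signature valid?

invalid

Left side g^H mod p:
Squares mod 2309: 495^1≡495, 495^2≡271, 495^4≡1862, 495^8≡1235, 495^16≡1285, 495^32≡290, 495^64≡976, 495^128≡1268, 495^256≡760, 495^512≡350, 495^1024≡123
1722 = 1024 + 512 + 128 + 32 + 16 + 8 + 2, so 495^1722 ≡ 123·350·1268·290·1285·1235·271 ≡ 1780 (mod 2309)
Right side y^r · r^s mod p:
Squares mod 2309: 1224^1≡1224, 1224^2≡1944, 1224^4≡1612, 1224^8≡919, 1224^16≡1776, 1224^32≡82, 1224^64≡2106, 1224^128≡1956
168 = 128 + 32 + 8, so 1224^168 ≡ 1956·82·919 ≡ 615 (mod 2309)
Squares mod 2309: 168^1≡168, 168^2≡516, 168^4≡721, 168^8≡316, 168^16≡569, 168^32≡501, 168^64≡1629, 168^128≡600, 168^256≡2105, 168^512≡54
625 = 512 + 64 + 32 + 16 + 1, so 168^625 ≡ 54·1629·501·569·168 ≡ 1012 (mod 2309)
615·1012 = 622380 ≡ 1259 (mod 2309)
1780 ≠ 1259, so verification fails.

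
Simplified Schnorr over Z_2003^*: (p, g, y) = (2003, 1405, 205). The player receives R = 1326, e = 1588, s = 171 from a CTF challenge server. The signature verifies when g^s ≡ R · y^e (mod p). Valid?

g^s mod p:
Squares mod 2003: 1405^1≡1405, 1405^2≡1070, 1405^4≡1187, 1405^8≡860, 1405^16≡493, 1405^32≡686, 1405^64≡1894, 1405^128≡1866
171 = 128 + 32 + 8 + 2 + 1, so 1405^171 ≡ 1866·686·860·1070·1405 ≡ 718 (mod 2003)
R · y^e mod p:
Squares mod 2003: 205^1≡205, 205^2≡1965, 205^4≡1444, 205^8≡13, 205^16≡169, 205^32≡519, 205^64≡959, 205^128≡304, 205^256≡278, 205^512≡1170, 205^1024≡851
1588 = 1024 + 512 + 32 + 16 + 4, so 205^1588 ≡ 851·1170·519·169·1444 ≡ 588 (mod 2003)
1326·588 = 779688 ≡ 521 (mod 2003)
718 ≠ 521; the check fails.

no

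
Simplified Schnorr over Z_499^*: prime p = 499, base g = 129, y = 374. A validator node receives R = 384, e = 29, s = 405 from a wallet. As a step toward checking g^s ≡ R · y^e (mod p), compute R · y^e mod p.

374^2 = 139876 ≡ 156
374^4 ≡ 156^2 = 24336 ≡ 384
374^8 ≡ 384^2 = 147456 ≡ 251
374^16 ≡ 251^2 = 63001 ≡ 127
29 = 16 + 8 + 4 + 1, so 374^29 ≡ 127·251·384·374 ≡ 175 (mod 499)
R · y^e ≡ 384·175 = 67200 ≡ 334 (mod 499)

334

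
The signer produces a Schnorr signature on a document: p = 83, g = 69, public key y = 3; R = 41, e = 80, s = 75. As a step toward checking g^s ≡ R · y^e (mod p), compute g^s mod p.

69^75 mod 83 = 23

23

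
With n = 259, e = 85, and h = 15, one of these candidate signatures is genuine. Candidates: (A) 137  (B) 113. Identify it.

B

Candidate A: 137^2 = 18769 ≡ 121; 137^4 ≡ 121^2 = 14641 ≡ 137; 137^8 ≡ 137^2 = 18769 ≡ 121; 137^16 ≡ 121^2 = 14641 ≡ 137; 137^32 ≡ 137^2 = 18769 ≡ 121; 137^64 ≡ 121^2 = 14641 ≡ 137; 85 = 64 + 16 + 4 + 1, so 137^85 ≡ 137·137·137·137 ≡ 137 (mod 259)
Candidate B: 113^2 = 12769 ≡ 78; 113^4 ≡ 78^2 = 6084 ≡ 127; 113^8 ≡ 127^2 = 16129 ≡ 71; 113^16 ≡ 71^2 = 5041 ≡ 120; 113^32 ≡ 120^2 = 14400 ≡ 155; 113^64 ≡ 155^2 = 24025 ≡ 197; 85 = 64 + 16 + 4 + 1, so 113^85 ≡ 197·120·127·113 ≡ 15 (mod 259)
  → matches h = 15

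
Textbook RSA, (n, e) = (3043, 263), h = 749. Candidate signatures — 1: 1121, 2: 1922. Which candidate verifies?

Candidate 1: Squares mod 3043: 1121^1≡1121, 1121^2≡2925, 1121^4≡1752, 1121^8≡2160, 1121^16≡681, 1121^32≡1225, 1121^64≡426, 1121^128≡1939, 1121^256≡1616; 263 = 256 + 4 + 2 + 1, so 1121^263 ≡ 1616·1752·2925·1121 ≡ 2294 (mod 3043)
Candidate 2: Squares mod 3043: 1922^1≡1922, 1922^2≡2925, 1922^4≡1752, 1922^8≡2160, 1922^16≡681, 1922^32≡1225, 1922^64≡426, 1922^128≡1939, 1922^256≡1616; 263 = 256 + 4 + 2 + 1, so 1922^263 ≡ 1616·1752·2925·1922 ≡ 749 (mod 3043)
  → matches h = 749

2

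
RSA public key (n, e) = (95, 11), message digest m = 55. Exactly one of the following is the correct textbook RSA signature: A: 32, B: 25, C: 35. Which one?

B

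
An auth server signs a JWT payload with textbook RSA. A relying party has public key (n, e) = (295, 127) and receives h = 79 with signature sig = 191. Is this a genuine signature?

forged

sig^2 ≡ 191^2 = 36481 ≡ 196
sig^4 ≡ 196^2 = 38416 ≡ 66
sig^8 ≡ 66^2 = 4356 ≡ 226
sig^16 ≡ 226^2 = 51076 ≡ 41
sig^32 ≡ 41^2 = 1681 ≡ 206
sig^64 ≡ 206^2 = 42436 ≡ 251
127 = 64 + 32 + 16 + 8 + 4 + 2 + 1, so sig^127 ≡ 251·206·41·226·66·196·191 ≡ 231 (mod 295)
231 ≠ 79, so verification fails.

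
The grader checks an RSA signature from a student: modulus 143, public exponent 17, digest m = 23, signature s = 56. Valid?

s^2 ≡ 56^2 = 3136 ≡ 133
s^4 ≡ 133^2 = 17689 ≡ 100
s^8 ≡ 100^2 = 10000 ≡ 133
s^16 ≡ 133^2 = 17689 ≡ 100
17 = 16 + 1, so s^17 ≡ 100·56 ≡ 23 (mod 143)
Since 23 equals the digest 23, verification succeeds.

yes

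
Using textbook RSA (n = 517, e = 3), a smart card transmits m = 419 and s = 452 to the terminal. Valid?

s^2 ≡ 452^2 = 204304 ≡ 89
3 = 2 + 1, so s^3 ≡ 89·452 ≡ 419 (mod 517)
Since 419 equals the digest 419, verification succeeds.

yes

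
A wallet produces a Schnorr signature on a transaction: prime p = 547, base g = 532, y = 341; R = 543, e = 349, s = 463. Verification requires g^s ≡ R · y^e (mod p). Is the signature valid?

invalid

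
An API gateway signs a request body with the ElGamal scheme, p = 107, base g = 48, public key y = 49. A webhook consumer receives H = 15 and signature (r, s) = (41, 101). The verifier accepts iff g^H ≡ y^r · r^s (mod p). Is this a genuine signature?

forged

Left side g^H mod p:
48^15 mod 107 = 40
Right side y^r · r^s mod p:
49^41 mod 107 = 62
41^101 mod 107 = 30
62·30 = 1860 ≡ 41 (mod 107)
40 ≠ 41, so verification fails.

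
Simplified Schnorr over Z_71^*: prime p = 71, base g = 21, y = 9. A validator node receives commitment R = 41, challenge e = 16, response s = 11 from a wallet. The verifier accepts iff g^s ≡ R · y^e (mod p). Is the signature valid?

valid

g^s mod p:
21^11 mod 71 = 62
R · y^e mod p:
9^16 mod 71 = 50
41·50 = 2050 ≡ 62 (mod 71)
62 ≡ 62 (mod 71); signature holds.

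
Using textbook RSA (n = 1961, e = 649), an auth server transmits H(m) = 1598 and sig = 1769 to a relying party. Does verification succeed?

fails

sig^2 ≡ 1769^2 = 3129361 ≡ 1566
sig^4 ≡ 1566^2 = 2452356 ≡ 1106
sig^8 ≡ 1106^2 = 1223236 ≡ 1533
sig^16 ≡ 1533^2 = 2350089 ≡ 811
sig^32 ≡ 811^2 = 657721 ≡ 786
sig^64 ≡ 786^2 = 617796 ≡ 81
sig^128 ≡ 81^2 = 6561 ≡ 678
sig^256 ≡ 678^2 = 459684 ≡ 810
sig^512 ≡ 810^2 = 656100 ≡ 1126
649 = 512 + 128 + 8 + 1, so sig^649 ≡ 1126·678·1533·1769 ≡ 363 (mod 1961)
363 ≠ 1598, so verification fails.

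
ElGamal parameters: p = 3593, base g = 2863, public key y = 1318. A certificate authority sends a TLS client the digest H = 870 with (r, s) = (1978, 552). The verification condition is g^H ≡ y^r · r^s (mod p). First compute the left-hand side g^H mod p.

2365

Squares mod 3593: 2863^1≡2863, 2863^2≡1136, 2863^4≡609, 2863^8≡802, 2863^16≡57, 2863^32≡3249, 2863^64≡3360, 2863^128≡394, 2863^256≡737, 2863^512≡626
870 = 512 + 256 + 64 + 32 + 4 + 2, so 2863^870 ≡ 626·737·3360·3249·609·1136 ≡ 2365 (mod 3593)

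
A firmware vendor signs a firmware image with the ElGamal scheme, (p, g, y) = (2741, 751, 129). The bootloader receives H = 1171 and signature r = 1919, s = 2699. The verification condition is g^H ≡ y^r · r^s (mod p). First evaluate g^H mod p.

1727

751^2 = 564001 ≡ 2096
751^4 ≡ 2096^2 = 4393216 ≡ 2134
751^8 ≡ 2134^2 = 4553956 ≡ 1155
751^16 ≡ 1155^2 = 1334025 ≡ 1899
751^32 ≡ 1899^2 = 3606201 ≡ 1786
751^64 ≡ 1786^2 = 3189796 ≡ 2013
751^128 ≡ 2013^2 = 4052169 ≡ 971
751^256 ≡ 971^2 = 942841 ≡ 2678
751^512 ≡ 2678^2 = 7171684 ≡ 1228
751^1024 ≡ 1228^2 = 1507984 ≡ 434
1171 = 1024 + 128 + 16 + 2 + 1, so 751^1171 ≡ 434·971·1899·2096·751 ≡ 1727 (mod 2741)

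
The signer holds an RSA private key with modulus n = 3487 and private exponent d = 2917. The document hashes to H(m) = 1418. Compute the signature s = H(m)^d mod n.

(H(m))^2 ≡ 1418^2 = 2010724 ≡ 2212
(H(m))^4 ≡ 2212^2 = 4892944 ≡ 683
(H(m))^8 ≡ 683^2 = 466489 ≡ 2718
(H(m))^16 ≡ 2718^2 = 7387524 ≡ 2058
(H(m))^32 ≡ 2058^2 = 4235364 ≡ 2146
(H(m))^64 ≡ 2146^2 = 4605316 ≡ 2476
(H(m))^128 ≡ 2476^2 = 6130576 ≡ 430
(H(m))^256 ≡ 430^2 = 184900 ≡ 89
(H(m))^512 ≡ 89^2 = 7921 ≡ 947
(H(m))^1024 ≡ 947^2 = 896809 ≡ 650
(H(m))^2048 ≡ 650^2 = 422500 ≡ 573
2917 = 2048 + 512 + 256 + 64 + 32 + 4 + 1, so (H(m))^2917 ≡ 573·947·89·2476·2146·683·1418 ≡ 890 (mod 3487)

890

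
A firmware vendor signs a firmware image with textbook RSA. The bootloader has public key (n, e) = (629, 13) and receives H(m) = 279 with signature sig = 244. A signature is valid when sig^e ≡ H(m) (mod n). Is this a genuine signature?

forged

sig^2 ≡ 244^2 = 59536 ≡ 410
sig^4 ≡ 410^2 = 168100 ≡ 157
sig^8 ≡ 157^2 = 24649 ≡ 118
13 = 8 + 4 + 1, so sig^13 ≡ 118·157·244 ≡ 350 (mod 629)
350 ≠ 279, so verification fails.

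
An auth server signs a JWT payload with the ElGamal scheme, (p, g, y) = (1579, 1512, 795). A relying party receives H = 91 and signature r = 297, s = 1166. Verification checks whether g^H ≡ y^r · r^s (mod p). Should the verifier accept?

Left side g^H mod p:
1512^2 = 2286144 ≡ 1331
1512^4 ≡ 1331^2 = 1771561 ≡ 1502
1512^8 ≡ 1502^2 = 2256004 ≡ 1192
1512^16 ≡ 1192^2 = 1420864 ≡ 1343
1512^32 ≡ 1343^2 = 1803649 ≡ 431
1512^64 ≡ 431^2 = 185761 ≡ 1018
91 = 64 + 16 + 8 + 2 + 1, so 1512^91 ≡ 1018·1343·1192·1331·1512 ≡ 7 (mod 1579)
Right side y^r · r^s mod p:
795^2 = 632025 ≡ 425
795^4 ≡ 425^2 = 180625 ≡ 619
795^8 ≡ 619^2 = 383161 ≡ 1043
795^16 ≡ 1043^2 = 1087849 ≡ 1497
795^32 ≡ 1497^2 = 2241009 ≡ 408
795^64 ≡ 408^2 = 166464 ≡ 669
795^128 ≡ 669^2 = 447561 ≡ 704
795^256 ≡ 704^2 = 495616 ≡ 1389
297 = 256 + 32 + 8 + 1, so 795^297 ≡ 1389·408·1043·795 ≡ 290 (mod 1579)
297^2 = 88209 ≡ 1364
297^4 ≡ 1364^2 = 1860496 ≡ 434
297^8 ≡ 434^2 = 188356 ≡ 455
297^16 ≡ 455^2 = 207025 ≡ 176
297^32 ≡ 176^2 = 30976 ≡ 975
297^64 ≡ 975^2 = 950625 ≡ 67
297^128 ≡ 67^2 = 4489 ≡ 1331
297^256 ≡ 1331^2 = 1771561 ≡ 1502
297^512 ≡ 1502^2 = 2256004 ≡ 1192
297^1024 ≡ 1192^2 = 1420864 ≡ 1343
1166 = 1024 + 128 + 8 + 4 + 2, so 297^1166 ≡ 1343·1331·455·434·1364 ≡ 1236 (mod 1579)
290·1236 = 358440 ≡ 7 (mod 1579)
7 ≡ 7 (mod 1579), so the signature is genuine.

accept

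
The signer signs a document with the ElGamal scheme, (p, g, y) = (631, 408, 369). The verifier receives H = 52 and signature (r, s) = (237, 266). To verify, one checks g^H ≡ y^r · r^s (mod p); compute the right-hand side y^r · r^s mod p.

289

Squares mod 631: 369^1≡369, 369^2≡496, 369^4≡557, 369^8≡428, 369^16≡194, 369^32≡407, 369^64≡327, 369^128≡290
237 = 128 + 64 + 32 + 8 + 4 + 1, so 369^237 ≡ 290·327·407·428·557·369 ≡ 625 (mod 631)
Squares mod 631: 237^1≡237, 237^2≡10, 237^4≡100, 237^8≡535, 237^16≡382, 237^32≡163, 237^64≡67, 237^128≡72, 237^256≡136
266 = 256 + 8 + 2, so 237^266 ≡ 136·535·10 ≡ 57 (mod 631)
y^r · r^s ≡ 625·57 = 35625 ≡ 289 (mod 631)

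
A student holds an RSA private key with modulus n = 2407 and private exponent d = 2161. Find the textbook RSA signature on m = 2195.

Squares mod 2407: m^1≡2195, m^2≡1618, m^4≡1515, m^8≡1354, m^16≡1589, m^32≡2385, m^64≡484, m^128≡777, m^256≡1979, m^512≡252, m^1024≡922, m^2048≡413
2161 = 2048 + 64 + 32 + 16 + 1, so m^2161 ≡ 413·484·2385·1589·2195 ≡ 894 (mod 2407)

894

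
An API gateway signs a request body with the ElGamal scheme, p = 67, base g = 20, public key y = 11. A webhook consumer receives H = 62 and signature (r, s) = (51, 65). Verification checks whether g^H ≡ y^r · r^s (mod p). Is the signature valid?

invalid

Left side g^H mod p:
20^2 = 400 ≡ 65
20^4 ≡ 65^2 = 4225 ≡ 4
20^8 ≡ 4^2 = 16
20^16 ≡ 16^2 = 256 ≡ 55
20^32 ≡ 55^2 = 3025 ≡ 10
62 = 32 + 16 + 8 + 4 + 2, so 20^62 ≡ 10·55·16·4·65 ≡ 17 (mod 67)
Right side y^r · r^s mod p:
11^2 = 121 ≡ 54
11^4 ≡ 54^2 = 2916 ≡ 35
11^8 ≡ 35^2 = 1225 ≡ 19
11^16 ≡ 19^2 = 361 ≡ 26
11^32 ≡ 26^2 = 676 ≡ 6
51 = 32 + 16 + 2 + 1, so 11^51 ≡ 6·26·54·11 ≡ 3 (mod 67)
51^2 = 2601 ≡ 55
51^4 ≡ 55^2 = 3025 ≡ 10
51^8 ≡ 10^2 = 100 ≡ 33
51^16 ≡ 33^2 = 1089 ≡ 17
51^32 ≡ 17^2 = 289 ≡ 21
51^64 ≡ 21^2 = 441 ≡ 39
65 = 64 + 1, so 51^65 ≡ 39·51 ≡ 46 (mod 67)
3·46 = 138 ≡ 4 (mod 67)
17 ≠ 4, so verification fails.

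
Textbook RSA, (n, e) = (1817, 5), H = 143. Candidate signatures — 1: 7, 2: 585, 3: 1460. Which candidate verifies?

Candidate 1: Squares mod 1817: 7^1≡7, 7^2≡49, 7^4≡584; 5 = 4 + 1, so 7^5 ≡ 584·7 ≡ 454 (mod 1817)
Candidate 2: Squares mod 1817: 585^1≡585, 585^2≡629, 585^4≡1352; 5 = 4 + 1, so 585^5 ≡ 1352·585 ≡ 525 (mod 1817)
Candidate 3: Squares mod 1817: 1460^1≡1460, 1460^2≡259, 1460^4≡1669; 5 = 4 + 1, so 1460^5 ≡ 1669·1460 ≡ 143 (mod 1817)
  → matches H = 143

3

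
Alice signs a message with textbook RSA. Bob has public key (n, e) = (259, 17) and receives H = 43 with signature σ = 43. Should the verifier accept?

Squares mod 259: σ^1≡43, σ^2≡36, σ^4≡1, σ^8≡1, σ^16≡1
17 = 16 + 1, so σ^17 ≡ 1·43 ≡ 43 (mod 259)
σ^17 mod 259 = 43 matches H.

accept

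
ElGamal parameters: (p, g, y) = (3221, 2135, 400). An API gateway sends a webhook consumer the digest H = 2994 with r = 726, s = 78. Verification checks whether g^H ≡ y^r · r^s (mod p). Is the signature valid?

Left side g^H mod p:
Squares mod 3221: 2135^1≡2135, 2135^2≡510, 2135^4≡2420, 2135^8≡622, 2135^16≡364, 2135^32≡435, 2135^64≡2407, 2135^128≡2291, 2135^256≡1672, 2135^512≡2977, 2135^1024≡1558, 2135^2048≡1951
2994 = 2048 + 512 + 256 + 128 + 32 + 16 + 2, so 2135^2994 ≡ 1951·2977·1672·2291·435·364·510 ≡ 2420 (mod 3221)
Right side y^r · r^s mod p:
Squares mod 3221: 400^1≡400, 400^2≡2171, 400^4≡918, 400^8≡2043, 400^16≡2654, 400^32≡2610, 400^64≡2906, 400^128≡2595, 400^256≡2135, 400^512≡510
726 = 512 + 128 + 64 + 16 + 4 + 2, so 400^726 ≡ 510·2595·2906·2654·918·2171 ≡ 2777 (mod 3221)
Squares mod 3221: 726^1≡726, 726^2≡2053, 726^4≡1741, 726^8≡120, 726^16≡1516, 726^32≡1683, 726^64≡1230
78 = 64 + 8 + 4 + 2, so 726^78 ≡ 1230·120·1741·2053 ≡ 720 (mod 3221)
2777·720 = 1999440 ≡ 2420 (mod 3221)
2420 ≡ 2420 (mod 3221), so the signature is genuine.

valid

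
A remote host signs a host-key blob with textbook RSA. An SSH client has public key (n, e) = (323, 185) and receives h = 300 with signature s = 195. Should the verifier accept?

reject

Squares mod 323: s^1≡195, s^2≡234, s^4≡169, s^8≡137, s^16≡35, s^32≡256, s^64≡290, s^128≡120
185 = 128 + 32 + 16 + 8 + 1, so s^185 ≡ 120·256·35·137·195 ≡ 161 (mod 323)
161 ≠ 300, so verification fails.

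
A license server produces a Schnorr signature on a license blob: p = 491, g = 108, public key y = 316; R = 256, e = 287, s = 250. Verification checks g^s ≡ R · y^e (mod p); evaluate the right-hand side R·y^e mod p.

316^287 mod 491 = 183
R · y^e ≡ 256·183 = 46848 ≡ 203 (mod 491)

203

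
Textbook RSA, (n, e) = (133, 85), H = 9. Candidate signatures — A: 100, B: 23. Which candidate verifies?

Candidate A: Squares mod 133: 100^1≡100, 100^2≡25, 100^4≡93, 100^8≡4, 100^16≡16, 100^32≡123, 100^64≡100; 85 = 64 + 16 + 4 + 1, so 100^85 ≡ 100·16·93·100 ≡ 93 (mod 133)
Candidate B: Squares mod 133: 23^1≡23, 23^2≡130, 23^4≡9, 23^8≡81, 23^16≡44, 23^32≡74, 23^64≡23; 85 = 64 + 16 + 4 + 1, so 23^85 ≡ 23·44·9·23 ≡ 9 (mod 133)
  → matches H = 9

B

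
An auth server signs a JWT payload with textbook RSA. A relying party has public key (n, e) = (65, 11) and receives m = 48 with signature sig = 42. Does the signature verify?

verifies

sig^2 ≡ 42^2 = 1764 ≡ 9
sig^4 ≡ 9^2 = 81 ≡ 16
sig^8 ≡ 16^2 = 256 ≡ 61
11 = 8 + 2 + 1, so sig^11 ≡ 61·9·42 ≡ 48 (mod 65)
sig^11 mod 65 = 48 matches m.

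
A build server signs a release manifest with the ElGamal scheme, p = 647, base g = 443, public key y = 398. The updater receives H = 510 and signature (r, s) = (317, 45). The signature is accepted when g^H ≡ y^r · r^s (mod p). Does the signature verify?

Left side g^H mod p:
443^2 = 196249 ≡ 208
443^4 ≡ 208^2 = 43264 ≡ 562
443^8 ≡ 562^2 = 315844 ≡ 108
443^16 ≡ 108^2 = 11664 ≡ 18
443^32 ≡ 18^2 = 324
443^64 ≡ 324^2 = 104976 ≡ 162
443^128 ≡ 162^2 = 26244 ≡ 364
443^256 ≡ 364^2 = 132496 ≡ 508
510 = 256 + 128 + 64 + 32 + 16 + 8 + 4 + 2, so 443^510 ≡ 508·364·162·324·18·108·562·208 ≡ 96 (mod 647)
Right side y^r · r^s mod p:
398^2 = 158404 ≡ 536
398^4 ≡ 536^2 = 287296 ≡ 28
398^8 ≡ 28^2 = 784 ≡ 137
398^16 ≡ 137^2 = 18769 ≡ 6
398^32 ≡ 6^2 = 36
398^64 ≡ 36^2 = 1296 ≡ 2
398^128 ≡ 2^2 = 4
398^256 ≡ 4^2 = 16
317 = 256 + 32 + 16 + 8 + 4 + 1, so 398^317 ≡ 16·36·6·137·28·398 ≡ 270 (mod 647)
317^2 = 100489 ≡ 204
317^4 ≡ 204^2 = 41616 ≡ 208
317^8 ≡ 208^2 = 43264 ≡ 562
317^16 ≡ 562^2 = 315844 ≡ 108
317^32 ≡ 108^2 = 11664 ≡ 18
45 = 32 + 8 + 4 + 1, so 317^45 ≡ 18·562·208·317 ≡ 101 (mod 647)
270·101 = 27270 ≡ 96 (mod 647)
96 ≡ 96 (mod 647), so the signature is genuine.

verifies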